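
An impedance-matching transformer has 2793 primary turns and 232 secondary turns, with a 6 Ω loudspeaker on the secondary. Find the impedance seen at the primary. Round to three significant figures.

Z_p = (N_p/N_s)² × Z_s = (2793/232)² × 6 = 870 Ω.

Z_p ≈ 870 Ω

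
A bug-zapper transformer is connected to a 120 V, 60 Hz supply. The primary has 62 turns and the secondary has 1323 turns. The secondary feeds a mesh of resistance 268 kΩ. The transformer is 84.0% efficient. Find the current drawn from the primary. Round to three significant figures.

V_s = 120 × 1323/62 = 2560.6 V.
I_s = V_s/R = 2560.6/268000 = 0.0095546 A.
P_out = V_s I_s = 2560.6 × 0.0095546 = 24.466 W.
P_in = P_out/η = 24.466/0.840 = 29.126 W.
I_p = P_in/V_p = 29.126/120 = 0.243 A.

I_p ≈ 0.243 A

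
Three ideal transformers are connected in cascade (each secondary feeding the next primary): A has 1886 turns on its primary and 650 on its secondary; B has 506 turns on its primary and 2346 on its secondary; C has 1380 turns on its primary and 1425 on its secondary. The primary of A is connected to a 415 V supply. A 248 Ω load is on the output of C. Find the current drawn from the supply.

Secondary of A: V = 415.00 × 650/1886 = 143.03 V.
Secondary of B: V = 143.03 × 2346/506 = 663.13 V.
Secondary of C: V = 663.13 × 1425/1380 = 684.75 V.
I_load = 684.75/248 = 2.7611 A, so P_out = 684.75 × 2.7611 = 1890.7 W.
All ideal ⇒ P_in = P_out, so I_supply = 1890.7/415 = 4.56 A.

I_supply ≈ 4.56 A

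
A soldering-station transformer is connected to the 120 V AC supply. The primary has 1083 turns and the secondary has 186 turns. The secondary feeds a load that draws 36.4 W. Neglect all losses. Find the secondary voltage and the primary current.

V_s ≈ 20.6 V, I_p ≈ 0.303 A

V_s = V_p × N_s/N_p = 120 × 186/1083 = 20.609 V.
I_s = P/V_s = 36.4/20.609 = 1.7662 A.
I_p = I_s × N_s/N_p = 1.7662 × 186/1083 = 0.303 A.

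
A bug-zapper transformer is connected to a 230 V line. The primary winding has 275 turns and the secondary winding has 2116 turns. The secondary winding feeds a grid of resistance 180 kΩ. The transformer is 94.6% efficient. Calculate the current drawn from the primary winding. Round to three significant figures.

I_p ≈ 0.0800 A

V_s = 230 × 2116/275 = 1769.7 V.
I_s = V_s/R = 1769.7/180000 = 0.0098319 A.
P_out = V_s I_s = 1769.7 × 0.0098319 = 17.400 W.
P_in = P_out/η = 17.400/0.946 = 18.393 W.
I_p = P_in/V_p = 18.393/230 = 0.0800 A.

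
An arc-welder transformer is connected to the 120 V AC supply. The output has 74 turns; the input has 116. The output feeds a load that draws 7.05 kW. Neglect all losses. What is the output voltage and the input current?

V_out = V_in × N_out/N_in = 120 × 74/116 = 76.552 V.
I_out = P/V_out = 7050/76.552 = 92.095 A.
I_in = I_out × N_out/N_in = 92.095 × 74/116 = 58.8 A.

V_out ≈ 76.6 V, I_in ≈ 58.8 A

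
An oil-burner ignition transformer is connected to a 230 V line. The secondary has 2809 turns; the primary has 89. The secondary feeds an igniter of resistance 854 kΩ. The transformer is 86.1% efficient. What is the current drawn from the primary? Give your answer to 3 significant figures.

I_p ≈ 0.312 A

V_s = 230 × 2809/89 = 7259.2 V.
I_s = V_s/R = 7259.2/854000 = 0.0085002 A.
P_out = V_s I_s = 7259.2 × 0.0085002 = 61.705 W.
P_in = P_out/η = 61.705/0.861 = 71.667 W.
I_p = P_in/V_p = 71.667/230 = 0.312 A.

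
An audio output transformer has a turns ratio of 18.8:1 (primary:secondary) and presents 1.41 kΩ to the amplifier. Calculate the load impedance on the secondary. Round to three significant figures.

Z_s = Z_p/(N_p/N_s)² = 1410/18.8² = 3.99 Ω.

Z_s ≈ 3.99 Ω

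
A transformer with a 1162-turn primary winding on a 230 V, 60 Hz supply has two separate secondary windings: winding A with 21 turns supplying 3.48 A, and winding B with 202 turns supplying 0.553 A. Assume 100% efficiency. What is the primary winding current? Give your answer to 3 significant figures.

V_A = 230 × 21/1162 = 4.1566 V; V_B = 230 × 202/1162 = 39.983 V.
P_out = V_A I_A + V_B I_B = 4.1566×3.48 + 39.983×0.553 = 14.465 + 22.110 = 36.576 W.
Ideal ⇒ P_in = P_out, so I_p = P_out/V_p = 36.576/230 = 0.159 A.

I_p ≈ 0.159 A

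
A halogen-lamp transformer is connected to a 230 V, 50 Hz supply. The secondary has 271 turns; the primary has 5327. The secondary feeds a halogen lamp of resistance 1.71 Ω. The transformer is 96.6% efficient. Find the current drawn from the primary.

I_p ≈ 0.360 A

V_s = 230 × 271/5327 = 11.701 V.
I_s = V_s/R = 11.701/1.71 = 6.8426 A.
P_out = V_s I_s = 11.701 × 6.8426 = 80.063 W.
P_in = P_out/η = 80.063/0.966 = 82.881 W.
I_p = P_in/V_p = 82.881/230 = 0.360 A.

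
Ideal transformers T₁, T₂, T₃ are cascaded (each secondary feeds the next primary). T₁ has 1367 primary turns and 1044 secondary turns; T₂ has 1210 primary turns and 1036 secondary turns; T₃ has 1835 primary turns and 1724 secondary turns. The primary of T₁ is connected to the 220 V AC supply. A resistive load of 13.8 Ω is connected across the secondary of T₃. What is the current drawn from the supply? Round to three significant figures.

I_supply ≈ 6.02 A

After T₁: V = 220.00 × 1044/1367 = 168.02 V.
After T₂: V = 168.02 × 1036/1210 = 143.86 V.
After T₃: V = 143.86 × 1724/1835 = 135.15 V.
I_load = 135.15/13.8 = 9.7938 A, so P_out = 135.15 × 9.7938 = 1323.7 W.
All ideal ⇒ P_in = P_out, so I_supply = 1323.7/220 = 6.02 A.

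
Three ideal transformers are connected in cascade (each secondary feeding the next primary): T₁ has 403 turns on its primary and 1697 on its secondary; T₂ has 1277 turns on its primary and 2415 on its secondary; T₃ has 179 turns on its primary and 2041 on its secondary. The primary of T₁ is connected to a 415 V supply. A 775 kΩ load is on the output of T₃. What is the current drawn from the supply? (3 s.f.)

Secondary of T₁: V = 415.00 × 1697/403 = 1747.5 V.
Secondary of T₂: V = 1747.5 × 2415/1277 = 3304.8 V.
Secondary of T₃: V = 3304.8 × 2041/179 = 37683 V.
I_load = 37683/775000 = 0.048623 A, so P_out = 37683 × 0.048623 = 1832.2 W.
All ideal ⇒ P_in = P_out, so I_supply = 1832.2/415 = 4.42 A.

I_supply ≈ 4.42 A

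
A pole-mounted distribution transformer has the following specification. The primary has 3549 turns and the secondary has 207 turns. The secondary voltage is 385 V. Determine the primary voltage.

V_p/V_s = N_p/N_s, so V_p = 385 × 3549/207 = 6600 V.

V_p ≈ 6600 V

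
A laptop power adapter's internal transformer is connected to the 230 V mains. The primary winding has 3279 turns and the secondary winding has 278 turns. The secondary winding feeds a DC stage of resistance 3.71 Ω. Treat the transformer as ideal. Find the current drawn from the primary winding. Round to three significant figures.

V_s = V_p × N_s/N_p = 230 × 278/3279 = 19.500 V.
I_s = V_s/R = 19.500/3.71 = 5.2560 A.
For an ideal transformer I_p N_p = I_s N_s, so I_p = 5.2560 × 278/3279 = 0.446 A.

I_p ≈ 0.446 A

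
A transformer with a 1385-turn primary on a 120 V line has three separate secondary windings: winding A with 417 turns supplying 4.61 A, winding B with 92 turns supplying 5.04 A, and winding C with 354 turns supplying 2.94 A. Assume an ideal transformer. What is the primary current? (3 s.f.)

I_p ≈ 2.47 A

V_A = 120 × 417/1385 = 36.130 V; V_B = 120 × 92/1385 = 7.9711 V; V_C = 120 × 354/1385 = 30.671 V.
P_out = V_A I_A + V_B I_B + V_C I_C = 36.130×4.61 + 7.9711×5.04 + 30.671×2.94 = 166.56 + 40.174 + 90.174 = 296.91 W.
Ideal ⇒ P_in = P_out, so I_p = P_out/V_p = 296.91/120 = 2.47 A.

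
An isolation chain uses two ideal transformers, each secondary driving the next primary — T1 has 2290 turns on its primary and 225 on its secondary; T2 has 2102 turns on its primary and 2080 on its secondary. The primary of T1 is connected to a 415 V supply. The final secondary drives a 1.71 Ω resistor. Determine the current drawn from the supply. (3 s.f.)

I_supply ≈ 2.29 A

After T1: V = 415.00 × 225/2290 = 40.775 V.
After T2: V = 40.775 × 2080/2102 = 40.348 V.
I_load = 40.348/1.71 = 23.596 A, so P_out = 40.348 × 23.596 = 952.04 W.
All ideal ⇒ P_in = P_out, so I_supply = 952.04/415 = 2.29 A.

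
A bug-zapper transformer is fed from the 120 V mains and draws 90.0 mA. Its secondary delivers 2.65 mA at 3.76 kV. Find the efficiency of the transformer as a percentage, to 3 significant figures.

η ≈ 92.3%

P_in = 120 × 0.0900 = 10.8000 W.
P_out = 3760 × 0.00265 = 9.96400 W.
η = P_out/P_in = 9.96400/10.8000 = 0.923.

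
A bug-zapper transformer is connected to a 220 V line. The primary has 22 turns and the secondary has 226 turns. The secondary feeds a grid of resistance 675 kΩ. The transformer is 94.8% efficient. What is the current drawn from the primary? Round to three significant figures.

V_s = 220 × 226/22 = 2260.0 V.
I_s = V_s/R = 2260.0/675000 = 0.0033481 A.
P_out = V_s I_s = 2260.0 × 0.0033481 = 7.5668 W.
P_in = P_out/η = 7.5668/0.948 = 7.9819 W.
I_p = P_in/V_p = 7.9819/220 = 0.0363 A.

I_p ≈ 0.0363 A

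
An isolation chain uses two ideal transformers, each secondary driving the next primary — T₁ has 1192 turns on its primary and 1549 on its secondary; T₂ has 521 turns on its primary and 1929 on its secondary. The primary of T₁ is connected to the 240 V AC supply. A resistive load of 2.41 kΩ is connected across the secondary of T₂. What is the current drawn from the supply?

Secondary of T₁: V = 240.00 × 1549/1192 = 311.88 V.
Secondary of T₂: V = 311.88 × 1929/521 = 1154.7 V.
I_load = 1154.7/2410 = 0.47914 A, so P_out = 1154.7 × 0.47914 = 553.28 W.
All ideal ⇒ P_in = P_out, so I_supply = 553.28/240 = 2.31 A.

I_supply ≈ 2.31 A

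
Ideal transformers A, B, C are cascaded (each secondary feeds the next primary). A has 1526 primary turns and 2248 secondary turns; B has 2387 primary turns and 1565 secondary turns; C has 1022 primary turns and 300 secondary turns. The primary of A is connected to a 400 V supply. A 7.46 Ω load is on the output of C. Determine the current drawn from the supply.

Secondary of A: V = 400.00 × 2248/1526 = 589.25 V.
Secondary of B: V = 589.25 × 1565/2387 = 386.33 V.
Secondary of C: V = 386.33 × 300/1022 = 113.41 V.
I_load = 113.41/7.46 = 15.202 A, so P_out = 113.41 × 15.202 = 1724.0 W.
All ideal ⇒ P_in = P_out, so I_supply = 1724.0/400 = 4.31 A.

I_supply ≈ 4.31 A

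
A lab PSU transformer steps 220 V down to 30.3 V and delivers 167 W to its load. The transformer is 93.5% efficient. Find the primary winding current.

I_p ≈ 0.812 A

P_in = P_out/η = 167/0.935 = 178.61 W.
I_p = P_in/V_p = 178.61/220 = 0.812 A.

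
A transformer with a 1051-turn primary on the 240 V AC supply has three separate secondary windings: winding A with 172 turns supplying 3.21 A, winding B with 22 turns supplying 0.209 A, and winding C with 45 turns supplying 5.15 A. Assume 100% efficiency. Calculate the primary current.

V_A = 240 × 172/1051 = 39.277 V; V_B = 240 × 22/1051 = 5.0238 V; V_C = 240 × 45/1051 = 10.276 V.
P_out = V_A I_A + V_B I_B + V_C I_C = 39.277×3.21 + 5.0238×0.209 + 10.276×5.15 = 126.08 + 1.0500 + 52.921 = 180.05 W.
Ideal ⇒ P_in = P_out, so I_p = P_out/V_p = 180.05/240 = 0.750 A.

I_p ≈ 0.750 A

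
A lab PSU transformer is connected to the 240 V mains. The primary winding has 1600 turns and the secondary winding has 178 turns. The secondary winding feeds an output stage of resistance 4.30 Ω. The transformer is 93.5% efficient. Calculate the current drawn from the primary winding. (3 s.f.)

V_s = 240 × 178/1600 = 26.700 V.
I_s = V_s/R = 26.700/4.30 = 6.2093 A.
P_out = V_s I_s = 26.700 × 6.2093 = 165.79 W.
P_in = P_out/η = 165.79/0.935 = 177.31 W.
I_p = P_in/V_p = 177.31/240 = 0.739 A.

I_p ≈ 0.739 A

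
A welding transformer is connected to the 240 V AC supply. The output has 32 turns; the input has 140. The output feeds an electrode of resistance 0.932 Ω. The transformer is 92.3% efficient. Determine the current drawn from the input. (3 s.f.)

I_in ≈ 14.6 A

V_out = 240 × 32/140 = 54.857 V.
I_out = V_out/R = 54.857/0.932 = 58.860 A.
P_out = V_out I_out = 54.857 × 58.860 = 3228.9 W.
P_in = P_out/η = 3228.9/0.923 = 3498.2 W.
I_in = P_in/V_in = 3498.2/240 = 14.6 A.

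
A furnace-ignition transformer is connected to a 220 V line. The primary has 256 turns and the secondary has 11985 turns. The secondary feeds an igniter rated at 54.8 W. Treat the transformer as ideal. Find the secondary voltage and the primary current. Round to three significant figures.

V_s ≈ 10300 V, I_p ≈ 0.249 A

V_s = V_p × N_s/N_p = 220 × 11985/256 = 10300 V.
I_s = P/V_s = 54.8/10300 = 0.0053206 A.
I_p = I_s × N_s/N_p = 0.0053206 × 11985/256 = 0.249 A.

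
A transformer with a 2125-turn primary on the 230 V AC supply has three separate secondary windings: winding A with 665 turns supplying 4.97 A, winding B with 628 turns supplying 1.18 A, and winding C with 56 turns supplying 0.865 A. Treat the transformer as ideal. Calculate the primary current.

V_A = 230 × 665/2125 = 71.976 V; V_B = 230 × 628/2125 = 67.972 V; V_C = 230 × 56/2125 = 6.0612 V.
P_out = V_A I_A + V_B I_B + V_C I_C = 71.976×4.97 + 67.972×1.18 + 6.0612×0.865 = 357.72 + 80.207 + 5.2429 = 443.17 W.
Ideal ⇒ P_in = P_out, so I_p = P_out/V_p = 443.17/230 = 1.93 A.

I_p ≈ 1.93 A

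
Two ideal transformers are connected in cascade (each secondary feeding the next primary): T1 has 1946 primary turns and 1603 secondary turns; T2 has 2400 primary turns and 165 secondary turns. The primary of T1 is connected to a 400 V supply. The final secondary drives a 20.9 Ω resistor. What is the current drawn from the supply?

After T1: V = 400.00 × 1603/1946 = 329.50 V.
After T2: V = 329.50 × 165/2400 = 22.653 V.
I_load = 22.653/20.9 = 1.0839 A, so P_out = 22.653 × 1.0839 = 24.553 W.
All ideal ⇒ P_in = P_out, so I_supply = 24.553/400 = 0.0614 A.

I_supply ≈ 0.0614 A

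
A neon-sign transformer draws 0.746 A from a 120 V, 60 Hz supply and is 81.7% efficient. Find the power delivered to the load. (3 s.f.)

P_out ≈ 73.1 W

P_in = V_p I_p = 120 × 0.746 = 89.520 W.
P_out = η P_in = 0.817 × 89.520 = 73.1 W.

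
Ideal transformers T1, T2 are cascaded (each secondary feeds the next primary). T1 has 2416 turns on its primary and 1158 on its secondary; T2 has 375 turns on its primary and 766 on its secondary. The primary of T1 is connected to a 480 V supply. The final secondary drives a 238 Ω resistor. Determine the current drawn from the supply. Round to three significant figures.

Secondary of T1: V = 480.00 × 1158/2416 = 230.07 V.
Secondary of T2: V = 230.07 × 766/375 = 469.95 V.
I_load = 469.95/238 = 1.9746 A, so P_out = 469.95 × 1.9746 = 927.95 W.
All ideal ⇒ P_in = P_out, so I_supply = 927.95/480 = 1.93 A.

I_supply ≈ 1.93 A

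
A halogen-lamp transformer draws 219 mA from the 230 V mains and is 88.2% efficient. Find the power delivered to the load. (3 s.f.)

P_out ≈ 44.4 W

P_in = V_p I_p = 230 × 0.219 = 50.370 W.
P_out = η P_in = 0.882 × 50.370 = 44.4 W.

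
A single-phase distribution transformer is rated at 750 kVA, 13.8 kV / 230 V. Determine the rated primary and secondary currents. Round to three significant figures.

I_p = S/V_p = 750000/13800 = 54.3 A.
I_s = S/V_s = 750000/230 = 3260 A.

I_p ≈ 54.3 A, I_s ≈ 3260 A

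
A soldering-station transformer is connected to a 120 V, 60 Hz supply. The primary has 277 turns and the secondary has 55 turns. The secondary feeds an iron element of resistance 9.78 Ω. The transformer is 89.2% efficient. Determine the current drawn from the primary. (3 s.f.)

I_p ≈ 0.542 A

V_s = 120 × 55/277 = 23.827 V.
I_s = V_s/R = 23.827/9.78 = 2.4363 A.
P_out = V_s I_s = 23.827 × 2.4363 = 58.048 W.
P_in = P_out/η = 58.048/0.892 = 65.077 W.
I_p = P_in/V_p = 65.077/120 = 0.542 A.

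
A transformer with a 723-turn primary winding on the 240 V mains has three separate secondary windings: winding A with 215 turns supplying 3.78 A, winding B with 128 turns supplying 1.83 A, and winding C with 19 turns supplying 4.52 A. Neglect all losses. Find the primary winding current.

I_p ≈ 1.57 A

V_A = 240 × 215/723 = 71.369 V; V_B = 240 × 128/723 = 42.490 V; V_C = 240 × 19/723 = 6.3071 V.
P_out = V_A I_A + V_B I_B + V_C I_C = 71.369×3.78 + 42.490×1.83 + 6.3071×4.52 = 269.78 + 77.756 + 28.508 = 376.04 W.
Ideal ⇒ P_in = P_out, so I_p = P_out/V_p = 376.04/240 = 1.57 A.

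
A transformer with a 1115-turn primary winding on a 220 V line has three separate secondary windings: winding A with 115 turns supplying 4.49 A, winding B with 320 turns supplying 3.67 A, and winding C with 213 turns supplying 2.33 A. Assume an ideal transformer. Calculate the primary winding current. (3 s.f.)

I_p ≈ 1.96 A

V_A = 220 × 115/1115 = 22.691 V; V_B = 220 × 320/1115 = 63.139 V; V_C = 220 × 213/1115 = 42.027 V.
P_out = V_A I_A + V_B I_B + V_C I_C = 22.691×4.49 + 63.139×3.67 + 42.027×2.33 = 101.88 + 231.72 + 97.923 = 431.52 W.
Ideal ⇒ P_in = P_out, so I_p = P_out/V_p = 431.52/220 = 1.96 A.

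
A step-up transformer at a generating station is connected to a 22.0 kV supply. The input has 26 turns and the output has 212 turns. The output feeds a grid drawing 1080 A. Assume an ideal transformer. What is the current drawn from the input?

I_in ≈ 8810 A

For an ideal transformer I_in N_in = I_out N_out, so I_in = 1080 × 212/26 = 8810 A.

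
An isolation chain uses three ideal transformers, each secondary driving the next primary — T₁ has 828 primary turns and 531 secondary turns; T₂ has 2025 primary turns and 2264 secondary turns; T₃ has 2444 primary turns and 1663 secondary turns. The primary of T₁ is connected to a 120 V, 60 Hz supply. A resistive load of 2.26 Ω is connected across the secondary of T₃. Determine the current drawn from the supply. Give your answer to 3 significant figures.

Secondary of T₁: V = 120.00 × 531/828 = 76.957 V.
Secondary of T₂: V = 76.957 × 2264/2025 = 86.039 V.
Secondary of T₃: V = 86.039 × 1663/2444 = 58.545 V.
I_load = 58.545/2.26 = 25.905 A, so P_out = 58.545 × 25.905 = 1516.6 W.
All ideal ⇒ P_in = P_out, so I_supply = 1516.6/120 = 12.6 A.

I_supply ≈ 12.6 A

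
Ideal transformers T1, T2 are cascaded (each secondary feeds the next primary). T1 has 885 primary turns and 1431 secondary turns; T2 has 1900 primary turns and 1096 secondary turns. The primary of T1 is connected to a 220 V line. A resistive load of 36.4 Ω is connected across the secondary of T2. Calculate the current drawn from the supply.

After T1: V = 220.00 × 1431/885 = 355.73 V.
After T2: V = 355.73 × 1096/1900 = 205.20 V.
I_load = 205.20/36.4 = 5.6373 A, so P_out = 205.20 × 5.6373 = 1156.8 W.
All ideal ⇒ P_in = P_out, so I_supply = 1156.8/220 = 5.26 A.

I_supply ≈ 5.26 A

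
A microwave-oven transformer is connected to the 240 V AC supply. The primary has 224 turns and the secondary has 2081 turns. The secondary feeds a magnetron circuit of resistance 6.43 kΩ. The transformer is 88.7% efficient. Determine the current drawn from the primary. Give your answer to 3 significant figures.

I_p ≈ 3.63 A

V_s = 240 × 2081/224 = 2229.6 V.
I_s = V_s/R = 2229.6/6430 = 0.34676 A.
P_out = V_s I_s = 2229.6 × 0.34676 = 773.14 W.
P_in = P_out/η = 773.14/0.887 = 871.64 W.
I_p = P_in/V_p = 871.64/240 = 3.63 A.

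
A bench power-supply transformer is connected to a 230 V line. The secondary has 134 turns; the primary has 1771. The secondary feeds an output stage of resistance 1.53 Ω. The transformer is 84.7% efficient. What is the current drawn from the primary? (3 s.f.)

I_p ≈ 1.02 A

V_s = 230 × 134/1771 = 17.403 V.
I_s = V_s/R = 17.403/1.53 = 11.374 A.
P_out = V_s I_s = 17.403 × 11.374 = 197.94 W.
P_in = P_out/η = 197.94/0.847 = 233.70 W.
I_p = P_in/V_p = 233.70/230 = 1.02 A.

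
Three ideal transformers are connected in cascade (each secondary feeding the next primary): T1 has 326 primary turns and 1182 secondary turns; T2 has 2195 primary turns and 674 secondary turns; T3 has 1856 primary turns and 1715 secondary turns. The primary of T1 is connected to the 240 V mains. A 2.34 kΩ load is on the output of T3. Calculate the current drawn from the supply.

I_supply ≈ 0.109 A

After T1: V = 240.00 × 1182/326 = 870.18 V.
After T2: V = 870.18 × 674/2195 = 267.20 V.
After T3: V = 267.20 × 1715/1856 = 246.90 V.
I_load = 246.90/2340 = 0.10551 A, so P_out = 246.90 × 0.10551 = 26.051 W.
All ideal ⇒ P_in = P_out, so I_supply = 26.051/240 = 0.109 A.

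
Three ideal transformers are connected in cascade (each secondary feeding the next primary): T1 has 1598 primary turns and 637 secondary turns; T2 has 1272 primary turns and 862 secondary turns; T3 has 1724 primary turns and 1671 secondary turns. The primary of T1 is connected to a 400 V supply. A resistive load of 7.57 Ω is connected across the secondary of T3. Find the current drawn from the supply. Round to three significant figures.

I_supply ≈ 3.62 A

After T1: V = 400.00 × 637/1598 = 159.45 V.
After T2: V = 159.45 × 862/1272 = 108.05 V.
After T3: V = 108.05 × 1671/1724 = 104.73 V.
I_load = 104.73/7.57 = 13.835 A, so P_out = 104.73 × 13.835 = 1449.0 W.
All ideal ⇒ P_in = P_out, so I_supply = 1449.0/400 = 3.62 A.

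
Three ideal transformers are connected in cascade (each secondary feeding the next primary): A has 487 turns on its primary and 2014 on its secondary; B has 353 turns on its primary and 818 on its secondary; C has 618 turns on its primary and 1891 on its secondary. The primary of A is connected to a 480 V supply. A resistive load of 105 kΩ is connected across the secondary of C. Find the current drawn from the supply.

Secondary of A: V = 480.00 × 2014/487 = 1985.1 V.
Secondary of B: V = 1985.1 × 818/353 = 4599.9 V.
Secondary of C: V = 4599.9 × 1891/618 = 14075 V.
I_load = 14075/105000 = 0.13405 A, so P_out = 14075 × 0.13405 = 1886.8 W.
All ideal ⇒ P_in = P_out, so I_supply = 1886.8/480 = 3.93 A.

I_supply ≈ 3.93 A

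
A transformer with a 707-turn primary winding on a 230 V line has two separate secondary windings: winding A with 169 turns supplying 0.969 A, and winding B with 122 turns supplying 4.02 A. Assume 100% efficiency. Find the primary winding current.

I_p ≈ 0.925 A

V_A = 230 × 169/707 = 54.979 V; V_B = 230 × 122/707 = 39.689 V.
P_out = V_A I_A + V_B I_B = 54.979×0.969 + 39.689×4.02 = 53.274 + 159.55 = 212.82 W.
Ideal ⇒ P_in = P_out, so I_p = P_out/V_p = 212.82/230 = 0.925 A.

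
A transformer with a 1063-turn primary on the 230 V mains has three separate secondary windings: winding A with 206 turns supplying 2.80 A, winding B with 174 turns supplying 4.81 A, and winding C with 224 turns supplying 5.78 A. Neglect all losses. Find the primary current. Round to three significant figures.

I_p ≈ 2.55 A

V_A = 230 × 206/1063 = 44.572 V; V_B = 230 × 174/1063 = 37.648 V; V_C = 230 × 224/1063 = 48.467 V.
P_out = V_A I_A + V_B I_B + V_C I_C = 44.572×2.80 + 37.648×4.81 + 48.467×5.78 = 124.80 + 181.09 + 280.14 = 586.03 W.
Ideal ⇒ P_in = P_out, so I_p = P_out/V_p = 586.03/230 = 2.55 A.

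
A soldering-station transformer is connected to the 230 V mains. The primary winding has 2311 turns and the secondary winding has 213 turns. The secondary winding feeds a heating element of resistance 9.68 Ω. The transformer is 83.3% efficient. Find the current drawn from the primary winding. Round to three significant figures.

I_p ≈ 0.242 A

V_s = 230 × 213/2311 = 21.199 V.
I_s = V_s/R = 21.199/9.68 = 2.1899 A.
P_out = V_s I_s = 21.199 × 2.1899 = 46.424 W.
P_in = P_out/η = 46.424/0.833 = 55.731 W.
I_p = P_in/V_p = 55.731/230 = 0.242 A.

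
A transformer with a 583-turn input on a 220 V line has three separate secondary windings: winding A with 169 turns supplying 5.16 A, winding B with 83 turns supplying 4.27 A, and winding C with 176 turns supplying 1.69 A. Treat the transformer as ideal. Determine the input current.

I_in ≈ 2.61 A

V_A = 220 × 169/583 = 63.774 V; V_B = 220 × 83/583 = 31.321 V; V_C = 220 × 176/583 = 66.415 V.
P_out = V_A I_A + V_B I_B + V_C I_C = 63.774×5.16 + 31.321×4.27 + 66.415×1.69 = 329.07 + 133.74 + 112.24 = 575.05 W.
Ideal ⇒ P_in = P_out, so I_in = P_out/V_in = 575.05/220 = 2.61 A.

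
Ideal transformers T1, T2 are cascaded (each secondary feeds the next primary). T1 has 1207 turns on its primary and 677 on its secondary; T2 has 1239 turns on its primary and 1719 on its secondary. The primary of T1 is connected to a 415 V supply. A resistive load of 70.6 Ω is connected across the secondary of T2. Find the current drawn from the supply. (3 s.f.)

I_supply ≈ 3.56 A

Secondary of T1: V = 415.00 × 677/1207 = 232.77 V.
Secondary of T2: V = 232.77 × 1719/1239 = 322.95 V.
I_load = 322.95/70.6 = 4.5743 A, so P_out = 322.95 × 4.5743 = 1477.3 W.
All ideal ⇒ P_in = P_out, so I_supply = 1477.3/415 = 3.56 A.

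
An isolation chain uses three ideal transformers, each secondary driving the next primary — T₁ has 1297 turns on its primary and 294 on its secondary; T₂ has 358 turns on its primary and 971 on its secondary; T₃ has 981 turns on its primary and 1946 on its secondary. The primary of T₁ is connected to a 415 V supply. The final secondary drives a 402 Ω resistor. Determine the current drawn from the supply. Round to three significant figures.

After T₁: V = 415.00 × 294/1297 = 94.071 V.
After T₂: V = 94.071 × 971/358 = 255.15 V.
After T₃: V = 255.15 × 1946/981 = 506.13 V.
I_load = 506.13/402 = 1.2590 A, so P_out = 506.13 × 1.2590 = 637.24 W.
All ideal ⇒ P_in = P_out, so I_supply = 637.24/415 = 1.54 A.

I_supply ≈ 1.54 A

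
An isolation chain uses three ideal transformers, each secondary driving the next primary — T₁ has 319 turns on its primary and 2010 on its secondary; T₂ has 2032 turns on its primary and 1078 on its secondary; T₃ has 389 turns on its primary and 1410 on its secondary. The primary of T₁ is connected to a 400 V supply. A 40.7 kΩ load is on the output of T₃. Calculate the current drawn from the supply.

I_supply ≈ 1.44 A

Secondary of T₁: V = 400.00 × 2010/319 = 2520.4 V.
Secondary of T₂: V = 2520.4 × 1078/2032 = 1337.1 V.
Secondary of T₃: V = 1337.1 × 1410/389 = 4846.5 V.
I_load = 4846.5/40700 = 0.11908 A, so P_out = 4846.5 × 0.11908 = 577.12 W.
All ideal ⇒ P_in = P_out, so I_supply = 577.12/400 = 1.44 A.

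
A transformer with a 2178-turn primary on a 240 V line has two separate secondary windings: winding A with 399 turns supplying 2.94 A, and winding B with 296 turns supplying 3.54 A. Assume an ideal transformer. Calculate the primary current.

V_A = 240 × 399/2178 = 43.967 V; V_B = 240 × 296/2178 = 32.617 V.
P_out = V_A I_A + V_B I_B = 43.967×2.94 + 32.617×3.54 = 129.26 + 115.46 = 244.73 W.
Ideal ⇒ P_in = P_out, so I_p = P_out/V_p = 244.73/240 = 1.02 A.

I_p ≈ 1.02 A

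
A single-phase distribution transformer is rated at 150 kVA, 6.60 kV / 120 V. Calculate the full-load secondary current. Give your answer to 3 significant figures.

I_s ≈ 1250 A

I_s = S/V_s = 150000/120 = 1250 A.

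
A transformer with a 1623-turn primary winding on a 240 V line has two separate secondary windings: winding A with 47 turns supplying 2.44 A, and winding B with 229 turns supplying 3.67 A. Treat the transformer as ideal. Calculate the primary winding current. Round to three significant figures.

I_p ≈ 0.588 A

V_A = 240 × 47/1623 = 6.9501 V; V_B = 240 × 229/1623 = 33.863 V.
P_out = V_A I_A + V_B I_B = 6.9501×2.44 + 33.863×3.67 = 16.958 + 124.28 = 141.24 W.
Ideal ⇒ P_in = P_out, so I_p = P_out/V_p = 141.24/240 = 0.588 A.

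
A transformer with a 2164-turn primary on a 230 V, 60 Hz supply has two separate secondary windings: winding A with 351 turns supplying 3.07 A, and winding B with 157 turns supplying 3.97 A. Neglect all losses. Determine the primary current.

V_A = 230 × 351/2164 = 37.306 V; V_B = 230 × 157/2164 = 16.687 V.
P_out = V_A I_A + V_B I_B = 37.306×3.07 + 16.687×3.97 = 114.53 + 66.246 = 180.78 W.
Ideal ⇒ P_in = P_out, so I_p = P_out/V_p = 180.78/230 = 0.786 A.

I_p ≈ 0.786 A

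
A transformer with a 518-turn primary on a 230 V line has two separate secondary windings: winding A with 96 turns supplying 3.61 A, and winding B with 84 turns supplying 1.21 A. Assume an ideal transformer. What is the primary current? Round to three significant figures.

I_p ≈ 0.865 A

V_A = 230 × 96/518 = 42.625 V; V_B = 230 × 84/518 = 37.297 V.
P_out = V_A I_A + V_B I_B = 42.625×3.61 + 37.297×1.21 = 153.88 + 45.130 = 199.01 W.
Ideal ⇒ P_in = P_out, so I_p = P_out/V_p = 199.01/230 = 0.865 A.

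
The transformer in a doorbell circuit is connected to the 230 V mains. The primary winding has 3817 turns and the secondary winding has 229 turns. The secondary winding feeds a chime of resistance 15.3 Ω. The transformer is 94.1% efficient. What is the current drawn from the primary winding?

I_p ≈ 0.0575 A

V_s = 230 × 229/3817 = 13.799 V.
I_s = V_s/R = 13.799/15.3 = 0.90188 A.
P_out = V_s I_s = 13.799 × 0.90188 = 12.445 W.
P_in = P_out/η = 12.445/0.941 = 13.225 W.
I_p = P_in/V_p = 13.225/230 = 0.0575 A.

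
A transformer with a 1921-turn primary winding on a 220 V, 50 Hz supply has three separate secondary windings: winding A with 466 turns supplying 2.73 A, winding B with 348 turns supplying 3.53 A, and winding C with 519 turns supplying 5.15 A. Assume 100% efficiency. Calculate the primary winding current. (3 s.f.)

V_A = 220 × 466/1921 = 53.368 V; V_B = 220 × 348/1921 = 39.854 V; V_C = 220 × 519/1921 = 59.438 V.
P_out = V_A I_A + V_B I_B + V_C I_C = 53.368×2.73 + 39.854×3.53 + 59.438×5.15 = 145.69 + 140.69 + 306.10 = 592.48 W.
Ideal ⇒ P_in = P_out, so I_p = P_out/V_p = 592.48/220 = 2.69 A.

I_p ≈ 2.69 A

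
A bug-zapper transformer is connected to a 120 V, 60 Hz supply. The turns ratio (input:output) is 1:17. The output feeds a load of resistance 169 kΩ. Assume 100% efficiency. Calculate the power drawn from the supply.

P ≈ 24.6 W

V_out = V_in × N_out/N_in = 120 × 17/1 = 2040.0 V.
I_out = V_out/R = 2040.0/169000 = 0.012071 A.
I_in = I_out × N_out/N_in = 0.012071 × 17/1 = 0.20521 A.
P = V_in I_in = 120 × 0.20521 = 24.6 W.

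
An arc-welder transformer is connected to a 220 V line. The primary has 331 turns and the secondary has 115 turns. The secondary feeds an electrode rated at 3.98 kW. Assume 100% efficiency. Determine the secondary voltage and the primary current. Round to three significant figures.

V_s ≈ 76.4 V, I_p ≈ 18.1 A

V_s = V_p × N_s/N_p = 220 × 115/331 = 76.435 V.
I_s = P/V_s = 3980/76.435 = 52.070 A.
I_p = I_s × N_s/N_p = 52.070 × 115/331 = 18.1 A.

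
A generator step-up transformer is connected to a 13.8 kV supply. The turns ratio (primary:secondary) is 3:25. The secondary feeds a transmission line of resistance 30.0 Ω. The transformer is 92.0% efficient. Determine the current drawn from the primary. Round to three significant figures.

V_s = 13800 × 25/3 = 115000 V.
I_s = V_s/R = 115000/30.0 = 3833.3 A.
P_out = V_s I_s = 115000 × 3833.3 = 4.4083×10^8 W.
P_in = P_out/η = 4.4083×10^8/0.920 = 4.7917×10^8 W.
I_p = P_in/V_p = 4.7917×10^8/13800 = 34700 A.

I_p ≈ 34700 A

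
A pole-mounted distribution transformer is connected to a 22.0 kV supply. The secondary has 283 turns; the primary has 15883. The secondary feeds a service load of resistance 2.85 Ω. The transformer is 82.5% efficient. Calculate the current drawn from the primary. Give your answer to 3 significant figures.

I_p ≈ 2.97 A

V_s = 22000 × 283/15883 = 391.99 V.
I_s = V_s/R = 391.99/2.85 = 137.54 A.
P_out = V_s I_s = 391.99 × 137.54 = 53915 W.
P_in = P_out/η = 53915/0.825 = 65351 W.
I_p = P_in/V_p = 65351/22000 = 2.97 A.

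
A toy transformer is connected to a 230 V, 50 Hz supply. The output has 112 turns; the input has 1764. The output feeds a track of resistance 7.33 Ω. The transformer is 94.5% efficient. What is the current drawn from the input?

V_out = 230 × 112/1764 = 14.603 V.
I_out = V_out/R = 14.603/7.33 = 1.9922 A.
P_out = V_out I_out = 14.603 × 1.9922 = 29.093 W.
P_in = P_out/η = 29.093/0.945 = 30.786 W.
I_in = P_in/V_in = 30.786/230 = 0.134 A.

I_in ≈ 0.134 A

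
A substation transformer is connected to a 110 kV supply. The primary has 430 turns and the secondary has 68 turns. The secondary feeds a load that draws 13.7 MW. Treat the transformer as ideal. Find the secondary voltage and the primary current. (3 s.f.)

V_s = V_p × N_s/N_p = 110000 × 68/430 = 17395 V.
I_s = P/V_s = 1.37×10^7/17395 = 787.57 A.
I_p = I_s × N_s/N_p = 787.57 × 68/430 = 125 A.

V_s ≈ 17400 V, I_p ≈ 125 A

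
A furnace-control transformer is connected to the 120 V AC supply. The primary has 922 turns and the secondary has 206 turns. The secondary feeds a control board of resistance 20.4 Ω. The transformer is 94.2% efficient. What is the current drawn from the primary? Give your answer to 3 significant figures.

V_s = 120 × 206/922 = 26.811 V.
I_s = V_s/R = 26.811/20.4 = 1.3143 A.
P_out = V_s I_s = 26.811 × 1.3143 = 35.237 W.
P_in = P_out/η = 35.237/0.942 = 37.407 W.
I_p = P_in/V_p = 37.407/120 = 0.312 A.

I_p ≈ 0.312 A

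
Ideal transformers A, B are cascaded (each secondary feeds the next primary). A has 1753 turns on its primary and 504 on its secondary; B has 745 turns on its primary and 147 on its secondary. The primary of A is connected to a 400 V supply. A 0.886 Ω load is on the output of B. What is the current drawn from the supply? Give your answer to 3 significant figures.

After A: V = 400.00 × 504/1753 = 115.00 V.
After B: V = 115.00 × 147/745 = 22.692 V.
I_load = 22.692/0.886 = 25.612 A, so P_out = 22.692 × 25.612 = 581.17 W.
All ideal ⇒ P_in = P_out, so I_supply = 581.17/400 = 1.45 A.

I_supply ≈ 1.45 A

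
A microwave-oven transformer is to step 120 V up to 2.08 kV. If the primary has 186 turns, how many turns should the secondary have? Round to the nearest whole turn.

N_s = 3224 turns

N_s/N_p = V_s/V_p, so N_s = 186 × 2080/120 = 3224.0 ≈ 3224 turns.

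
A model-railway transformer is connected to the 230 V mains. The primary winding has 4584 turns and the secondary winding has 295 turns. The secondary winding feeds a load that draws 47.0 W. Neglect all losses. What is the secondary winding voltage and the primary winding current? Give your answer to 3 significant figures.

V_s = V_p × N_s/N_p = 230 × 295/4584 = 14.801 V.
I_s = P/V_s = 47.0/14.801 = 3.1754 A.
I_p = I_s × N_s/N_p = 3.1754 × 295/4584 = 0.204 A.

V_s ≈ 14.8 V, I_p ≈ 0.204 A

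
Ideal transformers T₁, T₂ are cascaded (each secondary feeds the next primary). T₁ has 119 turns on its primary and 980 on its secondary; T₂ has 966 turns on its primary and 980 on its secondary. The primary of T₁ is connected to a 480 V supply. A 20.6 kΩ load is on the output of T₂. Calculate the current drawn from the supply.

I_supply ≈ 1.63 A

After T₁: V = 480.00 × 980/119 = 3952.9 V.
After T₂: V = 3952.9 × 980/966 = 4010.2 V.
I_load = 4010.2/20600 = 0.19467 A, so P_out = 4010.2 × 0.19467 = 780.68 W.
All ideal ⇒ P_in = P_out, so I_supply = 780.68/480 = 1.63 A.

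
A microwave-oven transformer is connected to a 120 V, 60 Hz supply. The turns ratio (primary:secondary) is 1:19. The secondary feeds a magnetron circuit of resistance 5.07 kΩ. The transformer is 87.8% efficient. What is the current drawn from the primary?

I_p ≈ 9.73 A

V_s = 120 × 19/1 = 2280.0 V.
I_s = V_s/R = 2280.0/5070 = 0.44970 A.
P_out = V_s I_s = 2280.0 × 0.44970 = 1025.3 W.
P_in = P_out/η = 1025.3/0.878 = 1167.8 W.
I_p = P_in/V_p = 1167.8/120 = 9.73 A.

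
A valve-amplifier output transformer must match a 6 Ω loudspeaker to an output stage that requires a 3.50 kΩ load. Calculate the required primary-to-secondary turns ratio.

Z_p/Z_s = (N_p/N_s)², so N_p/N_s = √(3500/6) = √583 = 24.2.

N_p/N_s ≈ 24.2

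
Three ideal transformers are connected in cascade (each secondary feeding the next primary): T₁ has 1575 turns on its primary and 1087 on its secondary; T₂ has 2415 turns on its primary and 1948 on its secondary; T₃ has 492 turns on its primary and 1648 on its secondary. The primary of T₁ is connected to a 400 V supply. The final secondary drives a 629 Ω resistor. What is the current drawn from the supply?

Secondary of T₁: V = 400.00 × 1087/1575 = 276.06 V.
Secondary of T₂: V = 276.06 × 1948/2415 = 222.68 V.
Secondary of T₃: V = 222.68 × 1648/492 = 745.89 V.
I_load = 745.89/629 = 1.1858 A, so P_out = 745.89 × 1.1858 = 884.49 W.
All ideal ⇒ P_in = P_out, so I_supply = 884.49/400 = 2.21 A.

I_supply ≈ 2.21 A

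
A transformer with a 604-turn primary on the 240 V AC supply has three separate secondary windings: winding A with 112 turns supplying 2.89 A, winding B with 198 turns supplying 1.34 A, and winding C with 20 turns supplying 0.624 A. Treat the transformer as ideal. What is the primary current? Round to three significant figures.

V_A = 240 × 112/604 = 44.503 V; V_B = 240 × 198/604 = 78.675 V; V_C = 240 × 20/604 = 7.9470 V.
P_out = V_A I_A + V_B I_B + V_C I_C = 44.503×2.89 + 78.675×1.34 + 7.9470×0.624 = 128.61 + 105.43 + 4.9589 = 239.00 W.
Ideal ⇒ P_in = P_out, so I_p = P_out/V_p = 239.00/240 = 0.996 A.

I_p ≈ 0.996 A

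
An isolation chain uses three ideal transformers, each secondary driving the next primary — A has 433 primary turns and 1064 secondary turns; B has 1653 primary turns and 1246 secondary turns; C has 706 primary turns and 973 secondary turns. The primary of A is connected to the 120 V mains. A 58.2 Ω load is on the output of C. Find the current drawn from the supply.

Secondary of A: V = 120.00 × 1064/433 = 294.87 V.
Secondary of B: V = 294.87 × 1246/1653 = 222.27 V.
Secondary of C: V = 222.27 × 973/706 = 306.33 V.
I_load = 306.33/58.2 = 5.2634 A, so P_out = 306.33 × 5.2634 = 1612.3 W.
All ideal ⇒ P_in = P_out, so I_supply = 1612.3/120 = 13.4 A.

I_supply ≈ 13.4 A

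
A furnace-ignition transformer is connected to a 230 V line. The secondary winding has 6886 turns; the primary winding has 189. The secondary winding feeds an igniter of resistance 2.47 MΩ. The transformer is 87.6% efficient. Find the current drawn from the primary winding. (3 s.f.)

I_p ≈ 0.141 A

V_s = 230 × 6886/189 = 8379.8 V.
I_s = V_s/R = 8379.8/(2.47×10^6) = 0.0033926 A.
P_out = V_s I_s = 8379.8 × 0.0033926 = 28.429 W.
P_in = P_out/η = 28.429/0.876 = 32.454 W.
I_p = P_in/V_p = 32.454/230 = 0.141 A.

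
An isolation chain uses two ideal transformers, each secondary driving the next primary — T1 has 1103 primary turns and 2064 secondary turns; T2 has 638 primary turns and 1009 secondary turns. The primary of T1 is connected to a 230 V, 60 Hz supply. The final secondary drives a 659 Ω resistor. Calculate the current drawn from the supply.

Secondary of T1: V = 230.00 × 2064/1103 = 430.39 V.
Secondary of T2: V = 430.39 × 1009/638 = 680.66 V.
I_load = 680.66/659 = 1.0329 A, so P_out = 680.66 × 1.0329 = 703.04 W.
All ideal ⇒ P_in = P_out, so I_supply = 703.04/230 = 3.06 A.

I_supply ≈ 3.06 A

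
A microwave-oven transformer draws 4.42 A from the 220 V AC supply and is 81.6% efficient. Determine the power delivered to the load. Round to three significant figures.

P_in = V_p I_p = 220 × 4.42 = 972.40 W.
P_out = η P_in = 0.816 × 972.40 = 793 W.

P_out ≈ 793 W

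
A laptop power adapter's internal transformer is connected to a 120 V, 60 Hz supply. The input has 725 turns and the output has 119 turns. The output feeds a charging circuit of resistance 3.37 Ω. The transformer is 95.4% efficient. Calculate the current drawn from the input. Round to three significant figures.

I_in ≈ 1.01 A

V_out = 120 × 119/725 = 19.697 V.
I_out = V_out/R = 19.697/3.37 = 5.8447 A.
P_out = V_out I_out = 19.697 × 5.8447 = 115.12 W.
P_in = P_out/η = 115.12/0.954 = 120.67 W.
I_in = P_in/V_in = 120.67/120 = 1.01 A.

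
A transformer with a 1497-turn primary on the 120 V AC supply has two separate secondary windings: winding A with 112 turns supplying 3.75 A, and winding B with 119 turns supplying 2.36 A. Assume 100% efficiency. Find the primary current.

V_A = 120 × 112/1497 = 8.9780 V; V_B = 120 × 119/1497 = 9.5391 V.
P_out = V_A I_A + V_B I_B = 8.9780×3.75 + 9.5391×2.36 = 33.667 + 22.512 = 56.180 W.
Ideal ⇒ P_in = P_out, so I_p = P_out/V_p = 56.180/120 = 0.468 A.

I_p ≈ 0.468 A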